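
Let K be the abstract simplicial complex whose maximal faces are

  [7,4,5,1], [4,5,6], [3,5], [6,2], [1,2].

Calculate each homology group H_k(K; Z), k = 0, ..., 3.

H_0 ≅ Z,  H_1 ≅ Z,  H_2 = 0,  H_3 = 0.

We work with the vertex ordering 1 < 2 < 3 < 4 < 5 < 6 < 7. The simplices of K, each written with vertices in increasing order, are:

  0-simplices (7): [1], [2], [3], [4], [5], [6], [7]
  1-simplices (11): [1,2], [1,4], [1,5], [1,7], [2,6], [3,5], [4,5], [4,6], [4,7], [5,6], [5,7]
  2-simplices (5): [1,4,5], [1,4,7], [1,5,7], [4,5,6], [4,5,7]
  3-simplices (1): [1,4,5,7]

giving chain groups C_0 ≅ Z^7, C_1 ≅ Z^11, C_2 ≅ Z^5, C_3 ≅ Z^1.

Boundary ∂_1: C_1 → C_0 is given by ∂[p,q] = [q] − [p].
This gives a 7×11 integer matrix of rank 6; reducing to Smith normal form yields diagonal entries (1,1,1,1,1,1).

Boundary ∂_2: C_2 → C_1 acts by ∂[p,q,r] = [q,r] − [p,r] + [p,q]. For instance
  ∂[1,4,7] = [4,7] − [1,7] + [1,4],
  ∂[4,5,7] = [5,7] − [4,7] + [4,5].
The 11×5 boundary matrix has rank 4 and Smith normal form diag(1,1,1,1).

∂_3: C_3 → C_2 sends each 3-simplex σ to the alternating sum Σ_i (−1)^i (σ with its i-th vertex removed). For instance
  ∂[1,4,5,7] = [4,5,7] − [1,5,7] + [1,4,7] − [1,4,5].
The 5×1 boundary matrix has rank 1 and Smith normal form diag(1).

Now H_k = ker ∂_k / im ∂_{k+1}, so:

  H_0: rank C_0 − rank ∂_1 = 7 − 6 = 1, and the invariant factors of ∂_1 are all 1, so H_0 = Z.
  H_1: rank ker ∂_1 − rank ∂_2 = (11 − 6) − 4 = 1, and the invariant factors of ∂_2 are all 1, so H_1 = Z.
  H_2: rank ker ∂_2 − rank ∂_3 = (5 − 4) − 1 = 0, and the invariant factors of ∂_3 are all 1, so H_2 = 0.
  H_3: rank ker ∂_3 − rank ∂_4 = (1 − 1) − 0 = 0, and there is no ∂_4, so H_3 = 0.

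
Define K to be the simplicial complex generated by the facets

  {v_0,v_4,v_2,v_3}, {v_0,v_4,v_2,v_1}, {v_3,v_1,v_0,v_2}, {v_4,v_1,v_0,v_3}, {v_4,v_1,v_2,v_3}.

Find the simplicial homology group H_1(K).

H_1 = 0.

Take the total order v_0 < v_1 < v_2 < v_3 < v_4 on the vertex set. Then K (dimension 3) consists of the simplices:

  0-simplices (5): [v_0], [v_1], [v_2], [v_3], [v_4]
  1-simplices (10): [v_0,v_1], [v_0,v_2], [v_0,v_3], [v_0,v_4], [v_1,v_2], [v_1,v_3], [v_1,v_4], [v_2,v_3], [v_2,v_4], [v_3,v_4]
  2-simplices (10): [v_0,v_1,v_2], [v_0,v_1,v_3], [v_0,v_1,v_4], [v_0,v_2,v_3], [v_0,v_2,v_4], [v_0,v_3,v_4], [v_1,v_2,v_3], [v_1,v_2,v_4], [v_1,v_3,v_4], [v_2,v_3,v_4]
  3-simplices (5): [v_0,v_1,v_2,v_3], [v_0,v_1,v_2,v_4], [v_0,v_1,v_3,v_4], [v_0,v_2,v_3,v_4], [v_1,v_2,v_3,v_4]

giving chain groups C_0 ≅ Z^5, C_1 ≅ Z^10, C_2 ≅ Z^10, C_3 ≅ Z^5.

Boundary ∂_1: C_1 → C_0 is given by ∂[p,q] = [q] − [p].
This gives a 5×10 integer matrix of rank 4; reducing to Smith normal form yields diagonal entries (1,1,1,1).

Boundary ∂_2: C_2 → C_1 maps a triangle to the signed sum of its edges. For instance
  ∂[v_1,v_2,v_4] = [v_2,v_4] − [v_1,v_4] + [v_1,v_2],
  ∂[v_0,v_2,v_4] = [v_2,v_4] − [v_0,v_4] + [v_0,v_2].
The resulting 10×10 matrix has rank 6, and its Smith normal form has invariant factors (1,1,1,1,1,1).

The boundary map ∂_3: C_3 → C_2 sends each 3-simplex σ to the alternating sum Σ_i (−1)^i (σ with its i-th vertex removed). For instance
  ∂[v_0,v_1,v_2,v_4] = [v_1,v_2,v_4] − [v_0,v_2,v_4] + [v_0,v_1,v_4] − [v_0,v_1,v_2],
  ∂[v_1,v_2,v_3,v_4] = [v_2,v_3,v_4] − [v_1,v_3,v_4] + [v_1,v_2,v_4] − [v_1,v_2,v_3].
The 10×5 boundary matrix has rank 4 and Smith normal form diag(1,1,1,1).

Now H_k = ker ∂_k / im ∂_{k+1}, so:

  H_1: rank ker ∂_1 − rank ∂_2 = (10 − 4) − 6 = 0, and the invariant factors of ∂_2 are all 1, so H_1 = 0.

(K is a triangulation of the 3-sphere S^3.)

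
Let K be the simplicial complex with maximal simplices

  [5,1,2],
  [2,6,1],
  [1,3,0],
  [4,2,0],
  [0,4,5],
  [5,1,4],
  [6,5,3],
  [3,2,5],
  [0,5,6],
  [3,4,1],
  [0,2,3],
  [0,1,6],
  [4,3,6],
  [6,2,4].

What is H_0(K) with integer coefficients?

Take the total order 0 < 1 < 2 < 3 < 4 < 5 < 6 on the vertex set. Then K (dimension 2) consists of the simplices:

  0-simplices (7): [0], [1], [2], [3], [4], [5], [6]
  1-simplices (21): [0,1], [0,2], [0,3], [0,4], [0,5], [0,6], [1,2], [1,3], [1,4], [1,5], [1,6], [2,3], [2,4], [2,5], [2,6], [3,4], [3,5], [3,6], [4,5], [4,6], [5,6]
  2-simplices (14): [0,1,3], [0,1,6], [0,2,3], [0,2,4], [0,4,5], [0,5,6], [1,2,5], [1,2,6], [1,3,4], [1,4,5], [2,3,5], [2,4,6], [3,4,6], [3,5,6]

Hence C_0 ≅ Z^7, C_1 ≅ Z^21, C_2 ≅ Z^14.

∂_1: C_1 → C_0 sends each edge [p,q] (with p < q) to q − p. For instance
  ∂[3,6] = [6] − [3].
As a 7×21 matrix over Z this has rank 6, with invariant factors (1,1,1,1,1,1).

Boundary ∂_2: C_2 → C_1 sends each 2-simplex [p,q,r] to [q,r] − [p,r] + [p,q]. For instance
  ∂[2,4,6] = [4,6] − [2,6] + [2,4],
  ∂[2,3,5] = [3,5] − [2,5] + [2,3].
This gives a 21×14 integer matrix of rank 13; reducing to Smith normal form yields diagonal entries (1,1,1,1,1,1,1,1,1,1,1,1,1).

Now H_k = ker ∂_k / im ∂_{k+1}, so:

  H_0: rank C_0 − rank ∂_1 = 7 − 6 = 1, and the invariant factors of ∂_1 are all 1, so H_0 = Z.

H_0 ≅ Z.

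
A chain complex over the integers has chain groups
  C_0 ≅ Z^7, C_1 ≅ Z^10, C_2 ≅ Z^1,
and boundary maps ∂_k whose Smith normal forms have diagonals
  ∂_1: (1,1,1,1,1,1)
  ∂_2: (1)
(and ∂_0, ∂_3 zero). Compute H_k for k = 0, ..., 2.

H_0 ≅ Z,  H_1 ≅ Z^3,  H_2 = 0.

H_0: b_0 = 7 − 0 − 6 = 1; torsion from ∂_1 factors > 1: none. So H_0 ≅ Z.
H_1: b_1 = 10 − 6 − 1 = 3; torsion from ∂_2 factors > 1: none. So H_1 ≅ Z^3.
H_2: b_2 = 1 − 1 − 0 = 0; torsion from ∂_3 factors > 1: none. So H_2 ≅ 0.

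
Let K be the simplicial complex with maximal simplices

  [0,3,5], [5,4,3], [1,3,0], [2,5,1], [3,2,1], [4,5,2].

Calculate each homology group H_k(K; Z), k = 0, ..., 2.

Fix the vertex order 0 < 1 < 2 < 3 < 4 < 5 and write every simplex with vertices in increasing order. Then dim K = 2 and the simplices of K are:

  0-simplices (6): [0], [1], [2], [3], [4], [5]
  1-simplices (12): [0,1], [0,3], [0,5], [1,2], [1,3], [1,5], [2,3], [2,4], [2,5], [3,4], [3,5], [4,5]
  2-simplices (6): [0,1,3], [0,3,5], [1,2,3], [1,2,5], [2,4,5], [3,4,5]

Hence C_0 ≅ Z^6, C_1 ≅ Z^12, C_2 ≅ Z^6.

The boundary map ∂_1: C_1 → C_0 maps an edge to its endpoints' difference, ∂[p,q] = q − p. For instance
  ∂[2,5] = [5] − [2].
This gives a 6×12 integer matrix of rank 5; reducing to Smith normal form yields diagonal entries (1,1,1,1,1).

Boundary ∂_2: C_2 → C_1 maps a triangle to the signed sum of its edges. For instance
  ∂[1,2,5] = [2,5] − [1,5] + [1,2],
  ∂[0,3,5] = [3,5] − [0,5] + [0,3].
The 12×6 boundary matrix has rank 6 and Smith normal form diag(1,1,1,1,1,1).

Computing H_k = (kernel of ∂_k) / (image of ∂_{k+1}):

  H_0: rank C_0 − rank ∂_1 = 6 − 5 = 1, and the invariant factors of ∂_1 are all 1, so H_0 ≅ Z.
  H_1: rank ker ∂_1 − rank ∂_2 = (12 − 5) − 6 = 1, and the invariant factors of ∂_2 are all 1, so H_1 ≅ Z.
  H_2: rank ker ∂_2 − rank ∂_3 = (6 − 6) − 0 = 0, and there is no ∂_3, so H_2 ≅ 0.

As a check, the Euler characteristic is 6 − 12 + 6 = 0, which agrees with 1 − 1 + 0 = 0.

H_0 = Z,  H_1 = Z,  H_2 = 0.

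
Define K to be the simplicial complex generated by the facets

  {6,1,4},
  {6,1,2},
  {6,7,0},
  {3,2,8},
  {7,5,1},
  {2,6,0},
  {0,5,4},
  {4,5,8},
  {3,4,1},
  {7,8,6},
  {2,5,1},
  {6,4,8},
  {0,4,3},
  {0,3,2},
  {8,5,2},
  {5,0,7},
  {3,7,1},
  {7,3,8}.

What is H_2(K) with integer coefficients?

H_2 ≅ Z.

We work with the vertex ordering 0 < 1 < 2 < 3 < 4 < 5 < 6 < 7 < 8. The simplices of K, each written with vertices in increasing order, are:

  0-simplices (9): [0], [1], [2], [3], [4], [5], [6], [7], [8]
  1-simplices (27): (27 of them)
  2-simplices (18): [0,2,3], [0,2,6], [0,3,4], [0,4,5], [0,5,7], [0,6,7], [1,2,5], [1,2,6], [1,3,4], [1,3,7], [1,4,6], [1,5,7], [2,3,8], [2,5,8], [3,7,8], [4,5,8], [4,6,8], [6,7,8]

giving chain groups C_0 ≅ Z^9, C_1 ≅ Z^27, C_2 ≅ Z^18.

The boundary map ∂_1: C_1 → C_0 maps an edge to its endpoints' difference, ∂[p,q] = q − p.
As a 9×27 matrix over Z this has rank 8, with invariant factors (1,1,1,1,1,1,1,1).

∂_2: C_2 → C_1 sends each 2-simplex [p,q,r] to [q,r] − [p,r] + [p,q]. For instance
  ∂[0,2,3] = [2,3] − [0,3] + [0,2],
  ∂[4,5,8] = [5,8] − [4,8] + [4,5].
As a 27×18 matrix over Z this has rank 17, with invariant factors (1,1,1,1,1,1,1,1,1,1,1,1,1,1,1,1,1).

From H_k ≅ ker(∂_k) / im(∂_{k+1}) we obtain:

  H_2: rank ker ∂_2 − rank ∂_3 = (18 − 17) − 0 = 1, and there is no ∂_3, so H_2 ≅ Z.

(K is a triangulation of the torus T^2.)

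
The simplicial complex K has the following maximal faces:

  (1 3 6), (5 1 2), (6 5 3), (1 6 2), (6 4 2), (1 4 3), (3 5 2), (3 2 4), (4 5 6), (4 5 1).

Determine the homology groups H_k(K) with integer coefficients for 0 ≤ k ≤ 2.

Order the vertices as 1 < 2 < 3 < 4 < 5 < 6. Listing each simplex with vertices in this order, K has dimension 2 with simplices:

  0-simplices (6): [1], [2], [3], [4], [5], [6]
  1-simplices (15): [1,2], [1,3], [1,4], [1,5], [1,6], [2,3], [2,4], [2,5], [2,6], [3,4], [3,5], [3,6], [4,5], [4,6], [5,6]
  2-simplices (10): [1,2,5], [1,2,6], [1,3,4], [1,3,6], [1,4,5], [2,3,4], [2,3,5], [2,4,6], [3,5,6], [4,5,6]

Hence C_0 ≅ Z^6, C_1 ≅ Z^15, C_2 ≅ Z^10.

The boundary map ∂_1: C_1 → C_0 is given by ∂[p,q] = [q] − [p].
This gives a 6×15 integer matrix of rank 5; reducing to Smith normal form yields diagonal entries (1,1,1,1,1).

Boundary ∂_2: C_2 → C_1 maps a triangle to the signed sum of its edges. For instance
  ∂[4,5,6] = [5,6] − [4,6] + [4,5],
  ∂[1,2,5] = [2,5] − [1,5] + [1,2].
As a 15×10 matrix over Z this has rank 10, with invariant factors (1,1,1,1,1,1,1,1,1,2).

From H_k ≅ ker(∂_k) / im(∂_{k+1}) we obtain:

  H_0: rank C_0 − rank ∂_1 = 6 − 5 = 1, and the invariant factors of ∂_1 are all 1, so H_0 = Z.
  H_1: rank ker ∂_1 − rank ∂_2 = (15 − 5) − 10 = 0, and ∂_2 has invariant factor 2 > 1, so H_1 = Z/2.
  H_2: rank ker ∂_2 − rank ∂_3 = (10 − 10) − 0 = 0, and there is no ∂_3, so H_2 = 0.

(K is a triangulation of the real projective plane RP^2.)

H_0 = Z,  H_1 = Z/2,  H_2 = 0.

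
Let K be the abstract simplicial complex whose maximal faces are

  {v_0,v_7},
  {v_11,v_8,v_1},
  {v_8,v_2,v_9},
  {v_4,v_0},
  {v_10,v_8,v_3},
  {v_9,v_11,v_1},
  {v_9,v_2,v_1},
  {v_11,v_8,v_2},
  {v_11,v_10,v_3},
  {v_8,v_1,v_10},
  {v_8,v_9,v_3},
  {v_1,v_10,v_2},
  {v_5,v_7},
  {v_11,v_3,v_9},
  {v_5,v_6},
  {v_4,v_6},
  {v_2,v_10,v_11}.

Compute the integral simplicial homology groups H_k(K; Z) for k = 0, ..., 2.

Take the total order v_0 < v_1 < v_2 < v_3 < v_4 < v_5 < v_6 < v_7 < v_8 < v_9 < v_10 < v_11 on the vertex set. Then K (dimension 2) consists of the simplices:

  0-simplices (12): [v_0], [v_1], [v_2], [v_3], [v_4], [v_5], [v_6], [v_7], [v_8], [v_9], [v_10], [v_11]
  1-simplices (23): (23 of them)
  2-simplices (12): (12 of them)

so the chain groups are C_0 ≅ Z^12, C_1 ≅ Z^23, C_2 ≅ Z^12.

∂_1: C_1 → C_0 sends each edge [p,q] (with p < q) to q − p. For instance
  ∂[v_2,v_9] = [v_9] − [v_2].
As a 12×23 matrix over Z this has rank 10, with invariant factors (1,1,1,1,1,1,1,1,1,1).

The boundary map ∂_2: C_2 → C_1 acts by ∂[p,q,r] = [q,r] − [p,r] + [p,q]. For instance
  ∂[v_1,v_2,v_9] = [v_2,v_9] − [v_1,v_9] + [v_1,v_2],
  ∂[v_3,v_9,v_11] = [v_9,v_11] − [v_3,v_11] + [v_3,v_9].
This gives a 23×12 integer matrix of rank 12; reducing to Smith normal form yields diagonal entries (1,1,1,1,1,1,1,1,1,1,1,2).

Computing H_k = (kernel of ∂_k) / (image of ∂_{k+1}):

  H_0: rank C_0 − rank ∂_1 = 12 − 10 = 2, and the invariant factors of ∂_1 are all 1, so H_0 ≅ Z^2.
  H_1: rank ker ∂_1 − rank ∂_2 = (23 − 10) − 12 = 1, and ∂_2 has invariant factor 2 > 1, so H_1 ≅ Z × Z/2.
  H_2: rank ker ∂_2 − rank ∂_3 = (12 − 12) − 0 = 0, and there is no ∂_3, so H_2 ≅ 0.

(K is a triangulation of the disjoint union of the circle S^1 and the real projective plane RP^2.)

H_0 = Z^2,  H_1 = Z × Z/2,  H_2 = 0.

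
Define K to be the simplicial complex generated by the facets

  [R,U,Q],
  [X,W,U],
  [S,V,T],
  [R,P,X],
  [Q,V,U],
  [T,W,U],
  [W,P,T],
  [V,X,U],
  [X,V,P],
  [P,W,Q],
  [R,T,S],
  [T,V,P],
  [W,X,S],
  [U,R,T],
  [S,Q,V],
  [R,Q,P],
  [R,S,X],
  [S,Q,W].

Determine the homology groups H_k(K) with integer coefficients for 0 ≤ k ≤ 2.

H_0 = Z,  H_1 = Z^2,  H_2 = Z.

We work with the vertex ordering P < Q < R < S < T < U < V < W < X. The simplices of K, each written with vertices in increasing order, are:

  0-simplices (9): P, Q, R, S, T, U, V, W, X
  1-simplices (27): PQ, PR, PT, PV, PW, PX, QR, QS, QU, QV, QW, RS, RT, RU, RX, ST, SV, SW, SX, TU, TV, TW, UV, UW, UX, VX, WX
  2-simplices (18): PQR, PQW, PRX, PTV, PTW, PVX, QRU, QSV, QSW, QUV, RST, RSX, RTU, STV, SWX, TUW, UVX, UWX

Hence C_0 ≅ Z^9, C_1 ≅ Z^27, C_2 ≅ Z^18.

The boundary map ∂_1: C_1 → C_0 maps an edge to its endpoints' difference, ∂[p,q] = q − p. For instance
  ∂PR = R − P.
The 9×27 boundary matrix has rank 8 and Smith normal form diag(1,1,1,1,1,1,1,1).

The boundary map ∂_2: C_2 → C_1 maps a triangle to the signed sum of its edges. For instance
  ∂UVX = VX − UX + UV,
  ∂PVX = VX − PX + PV.
This gives a 27×18 integer matrix of rank 17; reducing to Smith normal form yields diagonal entries (1,1,1,1,1,1,1,1,1,1,1,1,1,1,1,1,1).

Reading off H_k = ker ∂_k / im ∂_{k+1}:

  H_0: rank C_0 − rank ∂_1 = 9 − 8 = 1, and the invariant factors of ∂_1 are all 1, so H_0 ≅ Z.
  H_1: rank ker ∂_1 − rank ∂_2 = (27 − 8) − 17 = 2, and the invariant factors of ∂_2 are all 1, so H_1 ≅ Z^2.
  H_2: rank ker ∂_2 − rank ∂_3 = (18 − 17) − 0 = 1, and there is no ∂_3, so H_2 ≅ Z.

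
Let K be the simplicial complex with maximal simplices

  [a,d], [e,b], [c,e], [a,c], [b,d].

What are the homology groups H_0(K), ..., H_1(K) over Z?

K has 5 vertices, 5 edges.
rank ∂_0 = 0, rank ∂_1 = 4 ⇒ b_0 = 5 − 0 − 4 = 1; all invariant factors of ∂_1 are 1 so no torsion. So H_0 = Z.
rank ∂_1 = 4, rank ∂_2 = 0 ⇒ b_1 = 5 − 4 − 0 = 1. So H_1 = Z.

H_0 = Z,  H_1 = Z.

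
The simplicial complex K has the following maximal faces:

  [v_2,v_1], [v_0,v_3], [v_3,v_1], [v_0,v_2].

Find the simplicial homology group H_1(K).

K has 4 vertices, 4 edges.
rank ∂_1 = 3, rank ∂_2 = 0 ⇒ b_1 = 4 − 3 − 0 = 1. So H_1 ≅ Z.

H_1 ≅ Z.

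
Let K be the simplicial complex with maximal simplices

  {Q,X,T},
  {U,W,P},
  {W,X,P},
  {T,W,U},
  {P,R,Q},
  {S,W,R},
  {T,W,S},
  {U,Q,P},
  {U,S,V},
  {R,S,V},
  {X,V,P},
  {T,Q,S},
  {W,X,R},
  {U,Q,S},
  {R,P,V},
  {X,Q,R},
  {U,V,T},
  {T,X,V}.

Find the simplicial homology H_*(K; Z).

Fix the vertex order P < Q < R < S < T < U < V < W < X and write every simplex with vertices in increasing order. Then dim K = 2 and the simplices of K are:

  0-simplices (9): P, Q, R, S, T, U, V, W, X
  1-simplices (27): PQ, PR, PU, PV, PW, PX, QR, QS, QT, QU, QX, RS, RV, RW, RX, ST, SU, SV, SW, TU, TV, TW, TX, UV, UW, VX, WX
  2-simplices (18): PQR, PQU, PRV, PUW, PVX, PWX, QRX, QST, QSU, QTX, RSV, RSW, RWX, STW, SUV, TUV, TUW, TVX

Hence C_0 ≅ Z^9, C_1 ≅ Z^27, C_2 ≅ Z^18.

∂_1: C_1 → C_0 sends each edge [p,q] (with p < q) to q − p.
The 9×27 boundary matrix has rank 8 and Smith normal form diag(1,1,1,1,1,1,1,1).

∂_2: C_2 → C_1 sends each 2-simplex [p,q,r] to [q,r] − [p,r] + [p,q]. For instance
  ∂QST = ST − QT + QS,
  ∂PQU = QU − PU + PQ.
As a 27×18 matrix over Z this has rank 18, with invariant factors (1,1,1,1,1,1,1,1,1,1,1,1,1,1,1,1,1,2).

Computing H_k = (kernel of ∂_k) / (image of ∂_{k+1}):

  H_0: rank C_0 − rank ∂_1 = 9 − 8 = 1, and the invariant factors of ∂_1 are all 1, so H_0 ≅ Z.
  H_1: rank ker ∂_1 − rank ∂_2 = (27 − 8) − 18 = 1, and ∂_2 has invariant factor 2 > 1, so H_1 ≅ Z ⊕ Z/2.
  H_2: rank ker ∂_2 − rank ∂_3 = (18 − 18) − 0 = 0, and there is no ∂_3, so H_2 ≅ 0.

As a check, the Euler characteristic is 9 − 27 + 18 = 0, which agrees with 1 − 1 + 0 = 0.

H_0 ≅ Z,  H_1 ≅ Z ⊕ Z/2,  H_2 = 0.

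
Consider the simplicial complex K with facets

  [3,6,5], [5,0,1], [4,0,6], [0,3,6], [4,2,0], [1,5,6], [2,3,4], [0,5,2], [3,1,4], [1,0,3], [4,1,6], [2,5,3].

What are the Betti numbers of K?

b_0 = 1, b_1 = 0, b_2 = 0.

K has 7 vertices, 18 edges, 12 triangles.
rank ∂_0 = 0, rank ∂_1 = 6 ⇒ b_0 = 7 − 0 − 6 = 1; all invariant factors of ∂_1 are 1 so no torsion. So H_0 = Z.
rank ∂_1 = 6, rank ∂_2 = 12 ⇒ b_1 = 18 − 6 − 12 = 0; ∂_2 has invariant factor(s) [2] giving torsion. So H_1 = Z/2Z.
rank ∂_2 = 12, rank ∂_3 = 0 ⇒ b_2 = 12 − 12 − 0 = 0. So H_2 = 0.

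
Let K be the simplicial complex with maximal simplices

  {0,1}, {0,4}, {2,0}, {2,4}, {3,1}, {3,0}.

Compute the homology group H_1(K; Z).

K has 5 vertices, 6 edges.
rank ∂_1 = 4, rank ∂_2 = 0 ⇒ b_1 = 6 − 4 − 0 = 2. So H_1 = Z^2.

H_1 ≅ Z^2.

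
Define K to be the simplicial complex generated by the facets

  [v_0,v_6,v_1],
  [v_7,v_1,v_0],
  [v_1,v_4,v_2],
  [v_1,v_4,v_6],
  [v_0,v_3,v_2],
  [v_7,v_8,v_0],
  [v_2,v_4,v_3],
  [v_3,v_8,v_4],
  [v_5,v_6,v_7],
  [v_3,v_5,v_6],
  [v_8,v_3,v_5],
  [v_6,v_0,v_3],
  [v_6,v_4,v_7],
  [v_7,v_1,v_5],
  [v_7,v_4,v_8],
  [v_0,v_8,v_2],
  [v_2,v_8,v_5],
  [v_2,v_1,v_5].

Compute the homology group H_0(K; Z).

Take the total order v_0 < v_1 < v_2 < v_3 < v_4 < v_5 < v_6 < v_7 < v_8 on the vertex set. Then K (dimension 2) consists of the simplices:

  0-simplices (9): [v_0], [v_1], [v_2], [v_3], [v_4], [v_5], [v_6], [v_7], [v_8]
  1-simplices (27): (27 of them)
  2-simplices (18): (18 of them)

giving chain groups C_0 ≅ Z^9, C_1 ≅ Z^27, C_2 ≅ Z^18.

The boundary map ∂_1: C_1 → C_0 maps an edge to its endpoints' difference, ∂[p,q] = q − p.
This gives a 9×27 integer matrix of rank 8; reducing to Smith normal form yields diagonal entries (1,1,1,1,1,1,1,1).

∂_2: C_2 → C_1 acts by ∂[p,q,r] = [q,r] − [p,r] + [p,q]. For instance
  ∂[v_5,v_6,v_7] = [v_6,v_7] − [v_5,v_7] + [v_5,v_6],
  ∂[v_0,v_2,v_8] = [v_2,v_8] − [v_0,v_8] + [v_0,v_2].
This gives a 27×18 integer matrix of rank 18; reducing to Smith normal form yields diagonal entries (1,1,1,1,1,1,1,1,1,1,1,1,1,1,1,1,1,2).

From H_k ≅ ker(∂_k) / im(∂_{k+1}) we obtain:

  H_0: rank C_0 − rank ∂_1 = 9 − 8 = 1, and the invariant factors of ∂_1 are all 1, so H_0 = Z.

(K is a triangulation of the Klein bottle.)

H_0 ≅ Z.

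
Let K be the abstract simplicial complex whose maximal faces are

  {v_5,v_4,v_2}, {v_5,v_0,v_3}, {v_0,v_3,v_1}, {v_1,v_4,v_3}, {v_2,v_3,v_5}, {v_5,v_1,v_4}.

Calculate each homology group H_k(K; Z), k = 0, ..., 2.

H_0 ≅ Z,  H_1 ≅ Z,  H_2 = 0.

Take the total order v_0 < v_1 < v_2 < v_3 < v_4 < v_5 on the vertex set. Then K (dimension 2) consists of the simplices:

  0-simplices (6): [v_0], [v_1], [v_2], [v_3], [v_4], [v_5]
  1-simplices (12): [v_0,v_1], [v_0,v_3], [v_0,v_5], [v_1,v_3], [v_1,v_4], [v_1,v_5], [v_2,v_3], [v_2,v_4], [v_2,v_5], [v_3,v_4], [v_3,v_5], [v_4,v_5]
  2-simplices (6): [v_0,v_1,v_3], [v_0,v_3,v_5], [v_1,v_3,v_4], [v_1,v_4,v_5], [v_2,v_3,v_5], [v_2,v_4,v_5]

giving chain groups C_0 ≅ Z^6, C_1 ≅ Z^12, C_2 ≅ Z^6.

The boundary map ∂_1: C_1 → C_0 sends each edge [p,q] (with p < q) to q − p. For instance
  ∂[v_1,v_3] = [v_3] − [v_1].
The resulting 6×12 matrix has rank 5, and its Smith normal form has invariant factors (1,1,1,1,1).

Boundary ∂_2: C_2 → C_1 sends each 2-simplex [p,q,r] to [q,r] − [p,r] + [p,q]. For instance
  ∂[v_2,v_3,v_5] = [v_3,v_5] − [v_2,v_5] + [v_2,v_3],
  ∂[v_2,v_4,v_5] = [v_4,v_5] − [v_2,v_5] + [v_2,v_4].
As a 12×6 matrix over Z this has rank 6, with invariant factors (1,1,1,1,1,1).

Now H_k = ker ∂_k / im ∂_{k+1}, so:

  H_0: rank C_0 − rank ∂_1 = 6 − 5 = 1, and the invariant factors of ∂_1 are all 1, so H_0 ≅ Z.
  H_1: rank ker ∂_1 − rank ∂_2 = (12 − 5) − 6 = 1, and the invariant factors of ∂_2 are all 1, so H_1 ≅ Z.
  H_2: rank ker ∂_2 − rank ∂_3 = (6 − 6) − 0 = 0, and there is no ∂_3, so H_2 ≅ 0.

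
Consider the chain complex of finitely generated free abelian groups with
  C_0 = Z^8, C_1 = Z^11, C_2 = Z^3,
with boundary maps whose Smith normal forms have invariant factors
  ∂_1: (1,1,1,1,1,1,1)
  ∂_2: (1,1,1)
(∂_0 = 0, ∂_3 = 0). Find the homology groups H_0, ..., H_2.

H_0 = Z,  H_1 = Z,  H_2 = 0.

H_0: b_0 = 8 − 0 − 7 = 1; torsion from ∂_1 factors > 1: none. So H_0 = Z.
H_1: b_1 = 11 − 7 − 3 = 1; torsion from ∂_2 factors > 1: none. So H_1 = Z.
H_2: b_2 = 3 − 3 − 0 = 0; torsion from ∂_3 factors > 1: none. So H_2 = 0.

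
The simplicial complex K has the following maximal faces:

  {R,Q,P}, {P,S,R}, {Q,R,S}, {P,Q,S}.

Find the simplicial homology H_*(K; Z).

H_0 = Z,  H_1 = 0,  H_2 = Z.

We work with the vertex ordering P < Q < R < S. The simplices of K, each written with vertices in increasing order, are:

  0-simplices (4): P, Q, R, S
  1-simplices (6): PQ, PR, PS, QR, QS, RS
  2-simplices (4): PQR, PQS, PRS, QRS

Hence C_0 ≅ Z^4, C_1 ≅ Z^6, C_2 ≅ Z^4.

The boundary map ∂_1: C_1 → C_0 sends each edge [p,q] (with p < q) to q − p.
The resulting 4×6 matrix has rank 3, and its Smith normal form has invariant factors (1,1,1).

Boundary ∂_2: C_2 → C_1 maps a triangle to the signed sum of its edges. For instance
  ∂PQS = QS − PS + PQ,
  ∂PRS = RS − PS + PR.
The 6×4 boundary matrix has rank 3 and Smith normal form diag(1,1,1).

Reading off H_k = ker ∂_k / im ∂_{k+1}:

  H_0: rank C_0 − rank ∂_1 = 4 − 3 = 1, and the invariant factors of ∂_1 are all 1, so H_0 = Z.
  H_1: rank ker ∂_1 − rank ∂_2 = (6 − 3) − 3 = 0, and the invariant factors of ∂_2 are all 1, so H_1 = 0.
  H_2: rank ker ∂_2 − rank ∂_3 = (4 − 3) − 0 = 1, and there is no ∂_3, so H_2 = Z.

As a check, the Euler characteristic is 4 − 6 + 4 = 2, which agrees with 1 − 0 + 1 = 2.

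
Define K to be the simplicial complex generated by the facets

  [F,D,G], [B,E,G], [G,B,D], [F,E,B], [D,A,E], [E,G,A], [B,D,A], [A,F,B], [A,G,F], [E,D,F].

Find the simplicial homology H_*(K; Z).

K has 6 vertices, 15 edges, 10 triangles.
rank ∂_0 = 0, rank ∂_1 = 5 ⇒ b_0 = 6 − 0 − 5 = 1; all invariant factors of ∂_1 are 1 so no torsion. So H_0 ≅ Z.
rank ∂_1 = 5, rank ∂_2 = 10 ⇒ b_1 = 15 − 5 − 10 = 0; ∂_2 has invariant factor(s) [2] giving torsion. So H_1 ≅ Z/2.
rank ∂_2 = 10, rank ∂_3 = 0 ⇒ b_2 = 10 − 10 − 0 = 0. So H_2 ≅ 0.

H_0 ≅ Z,  H_1 ≅ Z/2,  H_2 = 0.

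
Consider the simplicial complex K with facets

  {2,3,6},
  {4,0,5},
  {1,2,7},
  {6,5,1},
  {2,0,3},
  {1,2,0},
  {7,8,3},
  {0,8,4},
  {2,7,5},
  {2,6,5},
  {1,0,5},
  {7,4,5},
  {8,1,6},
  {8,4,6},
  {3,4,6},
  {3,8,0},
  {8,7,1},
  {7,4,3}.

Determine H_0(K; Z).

K has 9 vertices, 27 edges, 18 triangles.
rank ∂_0 = 0, rank ∂_1 = 8 ⇒ b_0 = 9 − 0 − 8 = 1; all invariant factors of ∂_1 are 1 so no torsion. So H_0 ≅ Z.

H_0 ≅ Z.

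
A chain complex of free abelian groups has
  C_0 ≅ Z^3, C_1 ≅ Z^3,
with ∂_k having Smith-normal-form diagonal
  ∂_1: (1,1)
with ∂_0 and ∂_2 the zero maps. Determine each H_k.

H_0: b_0 = 3 − 0 − 2 = 1; torsion from ∂_1 factors > 1: none. So H_0 = Z.
H_1: b_1 = 3 − 2 − 0 = 1; torsion from ∂_2 factors > 1: none. So H_1 = Z.

H_0 = Z,  H_1 = Z.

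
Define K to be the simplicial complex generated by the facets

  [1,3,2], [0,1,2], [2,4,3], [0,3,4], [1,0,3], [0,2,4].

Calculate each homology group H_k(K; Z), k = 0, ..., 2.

H_0 ≅ Z,  H_1 = 0,  H_2 ≅ Z.

Fix the vertex order 0 < 1 < 2 < 3 < 4 and write every simplex with vertices in increasing order. Then dim K = 2 and the simplices of K are:

  0-simplices (5): [0], [1], [2], [3], [4]
  1-simplices (9): [0,1], [0,2], [0,3], [0,4], [1,2], [1,3], [2,3], [2,4], [3,4]
  2-simplices (6): [0,1,2], [0,1,3], [0,2,4], [0,3,4], [1,2,3], [2,3,4]

Hence C_0 ≅ Z^5, C_1 ≅ Z^9, C_2 ≅ Z^6.

Boundary ∂_1: C_1 → C_0 maps an edge to its endpoints' difference, ∂[p,q] = q − p. For instance
  ∂[0,4] = [4] − [0].
This gives a 5×9 integer matrix of rank 4; reducing to Smith normal form yields diagonal entries (1,1,1,1).

Boundary ∂_2: C_2 → C_1 maps a triangle to the signed sum of its edges. For instance
  ∂[2,3,4] = [3,4] − [2,4] + [2,3],
  ∂[0,2,4] = [2,4] − [0,4] + [0,2].
This gives a 9×6 integer matrix of rank 5; reducing to Smith normal form yields diagonal entries (1,1,1,1,1).

Reading off H_k = ker ∂_k / im ∂_{k+1}:

  H_0: rank C_0 − rank ∂_1 = 5 − 4 = 1, and the invariant factors of ∂_1 are all 1, so H_0 ≅ Z.
  H_1: rank ker ∂_1 − rank ∂_2 = (9 − 4) − 5 = 0, and the invariant factors of ∂_2 are all 1, so H_1 ≅ 0.
  H_2: rank ker ∂_2 − rank ∂_3 = (6 − 5) − 0 = 1, and there is no ∂_3, so H_2 ≅ Z.

As a check, the Euler characteristic is 5 − 9 + 6 = 2, which agrees with 1 − 0 + 1 = 2.
(K is a triangulation of the 2-sphere S^2.)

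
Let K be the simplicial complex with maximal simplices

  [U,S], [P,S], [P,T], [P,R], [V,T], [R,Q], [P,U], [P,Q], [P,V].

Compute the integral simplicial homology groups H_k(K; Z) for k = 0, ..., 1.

Order the vertices as P < Q < R < S < T < U < V. Listing each simplex with vertices in this order, K has dimension 1 with simplices:

  0-simplices (7): P, Q, R, S, T, U, V
  1-simplices (9): PQ, PR, PS, PT, PU, PV, QR, SU, TV

so the chain groups are C_0 ≅ Z^7, C_1 ≅ Z^9.

∂_1: C_1 → C_0 maps an edge to its endpoints' difference, ∂[p,q] = q − p. For instance
  ∂PT = T − P.
The resulting 7×9 matrix has rank 6, and its Smith normal form has invariant factors (1,1,1,1,1,1).

Computing H_k = (kernel of ∂_k) / (image of ∂_{k+1}):

  H_0: rank C_0 − rank ∂_1 = 7 − 6 = 1, and the invariant factors of ∂_1 are all 1, so H_0 ≅ Z.
  H_1: rank ker ∂_1 − rank ∂_2 = (9 − 6) − 0 = 3, and there is no ∂_2, so H_1 ≅ Z^3.

H_0 ≅ Z,  H_1 ≅ Z^3.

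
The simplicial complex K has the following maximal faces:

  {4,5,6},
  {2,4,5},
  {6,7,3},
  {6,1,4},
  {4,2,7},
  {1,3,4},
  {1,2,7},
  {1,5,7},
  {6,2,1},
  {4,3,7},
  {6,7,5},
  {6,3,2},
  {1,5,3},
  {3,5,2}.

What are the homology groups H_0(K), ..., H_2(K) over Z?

We work with the vertex ordering 1 < 2 < 3 < 4 < 5 < 6 < 7. The simplices of K, each written with vertices in increasing order, are:

  0-simplices (7): [1], [2], [3], [4], [5], [6], [7]
  1-simplices (21): [1,2], [1,3], [1,4], [1,5], [1,6], [1,7], [2,3], [2,4], [2,5], [2,6], [2,7], [3,4], [3,5], [3,6], [3,7], [4,5], [4,6], [4,7], [5,6], [5,7], [6,7]
  2-simplices (14): [1,2,6], [1,2,7], [1,3,4], [1,3,5], [1,4,6], [1,5,7], [2,3,5], [2,3,6], [2,4,5], [2,4,7], [3,4,7], [3,6,7], [4,5,6], [5,6,7]

so the chain groups are C_0 ≅ Z^7, C_1 ≅ Z^21, C_2 ≅ Z^14.

Boundary ∂_1: C_1 → C_0 sends each edge [p,q] (with p < q) to q − p.
The 7×21 boundary matrix has rank 6 and Smith normal form diag(1,1,1,1,1,1).

∂_2: C_2 → C_1 sends each 2-simplex [p,q,r] to [q,r] − [p,r] + [p,q]. For instance
  ∂[3,6,7] = [6,7] − [3,7] + [3,6],
  ∂[1,3,4] = [3,4] − [1,4] + [1,3].
This gives a 21×14 integer matrix of rank 13; reducing to Smith normal form yields diagonal entries (1,1,1,1,1,1,1,1,1,1,1,1,1).

Computing H_k = (kernel of ∂_k) / (image of ∂_{k+1}):

  H_0: rank C_0 − rank ∂_1 = 7 − 6 = 1, and the invariant factors of ∂_1 are all 1, so H_0 ≅ Z.
  H_1: rank ker ∂_1 − rank ∂_2 = (21 − 6) − 13 = 2, and the invariant factors of ∂_2 are all 1, so H_1 ≅ Z^2.
  H_2: rank ker ∂_2 − rank ∂_3 = (14 − 13) − 0 = 1, and there is no ∂_3, so H_2 ≅ Z.

As a check, the Euler characteristic is 7 − 21 + 14 = 0, which agrees with 1 − 2 + 1 = 0.
(K is a triangulation of the torus T^2.)

H_0 = Z,  H_1 = Z^2,  H_2 = Z.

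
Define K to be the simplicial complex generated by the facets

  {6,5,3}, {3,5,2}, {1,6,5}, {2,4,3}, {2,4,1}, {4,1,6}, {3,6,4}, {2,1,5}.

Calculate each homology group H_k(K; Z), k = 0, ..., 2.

H_0 ≅ Z,  H_1 = 0,  H_2 ≅ Z.

Take the total order 1 < 2 < 3 < 4 < 5 < 6 on the vertex set. Then K (dimension 2) consists of the simplices:

  0-simplices (6): [1], [2], [3], [4], [5], [6]
  1-simplices (12): [1,2], [1,4], [1,5], [1,6], [2,3], [2,4], [2,5], [3,4], [3,5], [3,6], [4,6], [5,6]
  2-simplices (8): [1,2,4], [1,2,5], [1,4,6], [1,5,6], [2,3,4], [2,3,5], [3,4,6], [3,5,6]

so the chain groups are C_0 ≅ Z^6, C_1 ≅ Z^12, C_2 ≅ Z^8.

∂_1: C_1 → C_0 is given by ∂[p,q] = [q] − [p].
The resulting 6×12 matrix has rank 5, and its Smith normal form has invariant factors (1,1,1,1,1).

The boundary map ∂_2: C_2 → C_1 acts by ∂[p,q,r] = [q,r] − [p,r] + [p,q]. For instance
  ∂[1,2,4] = [2,4] − [1,4] + [1,2],
  ∂[3,5,6] = [5,6] − [3,6] + [3,5].
As a 12×8 matrix over Z this has rank 7, with invariant factors (1,1,1,1,1,1,1).

Computing H_k = (kernel of ∂_k) / (image of ∂_{k+1}):

  H_0: rank C_0 − rank ∂_1 = 6 − 5 = 1, and the invariant factors of ∂_1 are all 1, so H_0 ≅ Z.
  H_1: rank ker ∂_1 − rank ∂_2 = (12 − 5) − 7 = 0, and the invariant factors of ∂_2 are all 1, so H_1 ≅ 0.
  H_2: rank ker ∂_2 − rank ∂_3 = (8 − 7) − 0 = 1, and there is no ∂_3, so H_2 ≅ Z.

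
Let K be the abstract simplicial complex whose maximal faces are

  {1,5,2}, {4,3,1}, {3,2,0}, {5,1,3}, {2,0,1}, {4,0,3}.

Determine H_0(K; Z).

K has 6 vertices, 12 edges, 6 triangles.
rank ∂_0 = 0, rank ∂_1 = 5 ⇒ b_0 = 6 − 0 − 5 = 1; all invariant factors of ∂_1 are 1 so no torsion. So H_0 = Z.

H_0 ≅ Z.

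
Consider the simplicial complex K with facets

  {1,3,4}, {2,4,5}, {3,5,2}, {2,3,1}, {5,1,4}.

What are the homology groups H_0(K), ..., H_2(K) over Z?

H_0 = Z,  H_1 = Z,  H_2 = 0.

Order the vertices as 1 < 2 < 3 < 4 < 5. Listing each simplex with vertices in this order, K has dimension 2 with simplices:

  0-simplices (5): [1], [2], [3], [4], [5]
  1-simplices (10): [1,2], [1,3], [1,4], [1,5], [2,3], [2,4], [2,5], [3,4], [3,5], [4,5]
  2-simplices (5): [1,2,3], [1,3,4], [1,4,5], [2,3,5], [2,4,5]

Hence C_0 ≅ Z^5, C_1 ≅ Z^10, C_2 ≅ Z^5.

Boundary ∂_1: C_1 → C_0 sends each edge [p,q] (with p < q) to q − p.
This gives a 5×10 integer matrix of rank 4; reducing to Smith normal form yields diagonal entries (1,1,1,1).

∂_2: C_2 → C_1 sends each 2-simplex [p,q,r] to [q,r] − [p,r] + [p,q]. For instance
  ∂[2,4,5] = [4,5] − [2,5] + [2,4],
  ∂[1,4,5] = [4,5] − [1,5] + [1,4].
The resulting 10×5 matrix has rank 5, and its Smith normal form has invariant factors (1,1,1,1,1).

Computing H_k = (kernel of ∂_k) / (image of ∂_{k+1}):

  H_0: rank C_0 − rank ∂_1 = 5 − 4 = 1, and the invariant factors of ∂_1 are all 1, so H_0 ≅ Z.
  H_1: rank ker ∂_1 − rank ∂_2 = (10 − 4) − 5 = 1, and the invariant factors of ∂_2 are all 1, so H_1 ≅ Z.
  H_2: rank ker ∂_2 − rank ∂_3 = (5 − 5) − 0 = 0, and there is no ∂_3, so H_2 ≅ 0.

As a check, the Euler characteristic is 5 − 10 + 5 = 0, which agrees with 1 − 1 + 0 = 0.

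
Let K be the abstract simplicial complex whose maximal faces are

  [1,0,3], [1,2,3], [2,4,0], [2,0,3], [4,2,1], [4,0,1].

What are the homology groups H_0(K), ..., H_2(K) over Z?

We work with the vertex ordering 0 < 1 < 2 < 3 < 4. The simplices of K, each written with vertices in increasing order, are:

  0-simplices (5): [0], [1], [2], [3], [4]
  1-simplices (9): [0,1], [0,2], [0,3], [0,4], [1,2], [1,3], [1,4], [2,3], [2,4]
  2-simplices (6): [0,1,3], [0,1,4], [0,2,3], [0,2,4], [1,2,3], [1,2,4]

so the chain groups are C_0 ≅ Z^5, C_1 ≅ Z^9, C_2 ≅ Z^6.

Boundary ∂_1: C_1 → C_0 is given by ∂[p,q] = [q] − [p]. For instance
  ∂[1,2] = [2] − [1].
The resulting 5×9 matrix has rank 4, and its Smith normal form has invariant factors (1,1,1,1).

The boundary map ∂_2: C_2 → C_1 acts by ∂[p,q,r] = [q,r] − [p,r] + [p,q]. For instance
  ∂[0,1,3] = [1,3] − [0,3] + [0,1],
  ∂[0,2,3] = [2,3] − [0,3] + [0,2].
The resulting 9×6 matrix has rank 5, and its Smith normal form has invariant factors (1,1,1,1,1).

Now H_k = ker ∂_k / im ∂_{k+1}, so:

  H_0: rank C_0 − rank ∂_1 = 5 − 4 = 1, and the invariant factors of ∂_1 are all 1, so H_0 = Z.
  H_1: rank ker ∂_1 − rank ∂_2 = (9 − 4) − 5 = 0, and the invariant factors of ∂_2 are all 1, so H_1 = 0.
  H_2: rank ker ∂_2 − rank ∂_3 = (6 − 5) − 0 = 1, and there is no ∂_3, so H_2 = Z.

As a check, the Euler characteristic is 5 − 9 + 6 = 2, which agrees with 1 − 0 + 1 = 2.

H_0 = Z,  H_1 = 0,  H_2 = Z.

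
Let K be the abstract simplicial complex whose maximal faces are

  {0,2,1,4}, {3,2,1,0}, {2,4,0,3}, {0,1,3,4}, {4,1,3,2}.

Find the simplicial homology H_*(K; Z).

Fix the vertex order 0 < 1 < 2 < 3 < 4 and write every simplex with vertices in increasing order. Then dim K = 3 and the simplices of K are:

  0-simplices (5): [0], [1], [2], [3], [4]
  1-simplices (10): [0,1], [0,2], [0,3], [0,4], [1,2], [1,3], [1,4], [2,3], [2,4], [3,4]
  2-simplices (10): [0,1,2], [0,1,3], [0,1,4], [0,2,3], [0,2,4], [0,3,4], [1,2,3], [1,2,4], [1,3,4], [2,3,4]
  3-simplices (5): [0,1,2,3], [0,1,2,4], [0,1,3,4], [0,2,3,4], [1,2,3,4]

Hence C_0 ≅ Z^5, C_1 ≅ Z^10, C_2 ≅ Z^10, C_3 ≅ Z^5.

The boundary map ∂_1: C_1 → C_0 sends each edge [p,q] (with p < q) to q − p. For instance
  ∂[3,4] = [4] − [3].
The resulting 5×10 matrix has rank 4, and its Smith normal form has invariant factors (1,1,1,1).

The boundary map ∂_2: C_2 → C_1 sends each 2-simplex [p,q,r] to [q,r] − [p,r] + [p,q]. For instance
  ∂[1,2,4] = [2,4] − [1,4] + [1,2],
  ∂[0,3,4] = [3,4] − [0,4] + [0,3].
The 10×10 boundary matrix has rank 6 and Smith normal form diag(1,1,1,1,1,1).

The boundary map ∂_3: C_3 → C_2 sends each 3-simplex σ to the alternating sum Σ_i (−1)^i (σ with its i-th vertex removed). For instance
  ∂[0,1,2,3] = [1,2,3] − [0,2,3] + [0,1,3] − [0,1,2],
  ∂[0,1,2,4] = [1,2,4] − [0,2,4] + [0,1,4] − [0,1,2].
The resulting 10×5 matrix has rank 4, and its Smith normal form has invariant factors (1,1,1,1).

Reading off H_k = ker ∂_k / im ∂_{k+1}:

  H_0: rank C_0 − rank ∂_1 = 5 − 4 = 1, and the invariant factors of ∂_1 are all 1, so H_0 ≅ Z.
  H_1: rank ker ∂_1 − rank ∂_2 = (10 − 4) − 6 = 0, and the invariant factors of ∂_2 are all 1, so H_1 ≅ 0.
  H_2: rank ker ∂_2 − rank ∂_3 = (10 − 6) − 4 = 0, and the invariant factors of ∂_3 are all 1, so H_2 ≅ 0.
  H_3: rank ker ∂_3 − rank ∂_4 = (5 − 4) − 0 = 1, and there is no ∂_4, so H_3 ≅ Z.

H_0 ≅ Z,  H_1 = 0,  H_2 = 0,  H_3 ≅ Z.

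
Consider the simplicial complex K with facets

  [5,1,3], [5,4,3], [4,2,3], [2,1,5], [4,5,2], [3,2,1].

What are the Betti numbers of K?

Order the vertices as 1 < 2 < 3 < 4 < 5. Listing each simplex with vertices in this order, K has dimension 2 with simplices:

  0-simplices (5): [1], [2], [3], [4], [5]
  1-simplices (9): [1,2], [1,3], [1,5], [2,3], [2,4], [2,5], [3,4], [3,5], [4,5]
  2-simplices (6): [1,2,3], [1,2,5], [1,3,5], [2,3,4], [2,4,5], [3,4,5]

Hence C_0 ≅ Z^5, C_1 ≅ Z^9, C_2 ≅ Z^6.

The boundary map ∂_1: C_1 → C_0 sends each edge [p,q] (with p < q) to q − p.
This gives a 5×9 integer matrix of rank 4; reducing to Smith normal form yields diagonal entries (1,1,1,1).

The boundary map ∂_2: C_2 → C_1 acts by ∂[p,q,r] = [q,r] − [p,r] + [p,q]. For instance
  ∂[1,2,3] = [2,3] − [1,3] + [1,2],
  ∂[2,3,4] = [3,4] − [2,4] + [2,3].
This gives a 9×6 integer matrix of rank 5; reducing to Smith normal form yields diagonal entries (1,1,1,1,1).

Computing H_k = (kernel of ∂_k) / (image of ∂_{k+1}):

  H_0: rank C_0 − rank ∂_1 = 5 − 4 = 1, and the invariant factors of ∂_1 are all 1, so H_0 = Z.
  H_1: rank ker ∂_1 − rank ∂_2 = (9 − 4) − 5 = 0, and the invariant factors of ∂_2 are all 1, so H_1 = 0.
  H_2: rank ker ∂_2 − rank ∂_3 = (6 − 5) − 0 = 1, and there is no ∂_3, so H_2 = Z.

Hence the Betti numbers are b_0 = 1, b_1 = 0, b_2 = 1.

b_0 = 1, b_1 = 0, b_2 = 1.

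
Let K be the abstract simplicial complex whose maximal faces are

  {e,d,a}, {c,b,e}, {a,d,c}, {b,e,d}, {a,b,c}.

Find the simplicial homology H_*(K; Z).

Take the total order a < b < c < d < e on the vertex set. Then K (dimension 2) consists of the simplices:

  0-simplices (5): a, b, c, d, e
  1-simplices (10): ab, ac, ad, ae, bc, bd, be, cd, ce, de
  2-simplices (5): abc, acd, ade, bce, bde

Hence C_0 ≅ Z^5, C_1 ≅ Z^10, C_2 ≅ Z^5.

Boundary ∂_1: C_1 → C_0 maps an edge to its endpoints' difference, ∂[p,q] = q − p.
The 5×10 boundary matrix has rank 4 and Smith normal form diag(1,1,1,1).

The boundary map ∂_2: C_2 → C_1 acts by ∂[p,q,r] = [q,r] − [p,r] + [p,q]. For instance
  ∂ade = de − ae + ad,
  ∂acd = cd − ad + ac.
The resulting 10×5 matrix has rank 5, and its Smith normal form has invariant factors (1,1,1,1,1).

Computing H_k = (kernel of ∂_k) / (image of ∂_{k+1}):

  H_0: rank C_0 − rank ∂_1 = 5 − 4 = 1, and the invariant factors of ∂_1 are all 1, so H_0 = Z.
  H_1: rank ker ∂_1 − rank ∂_2 = (10 − 4) − 5 = 1, and the invariant factors of ∂_2 are all 1, so H_1 = Z.
  H_2: rank ker ∂_2 − rank ∂_3 = (5 − 5) − 0 = 0, and there is no ∂_3, so H_2 = 0.

H_0 = Z,  H_1 = Z,  H_2 = 0.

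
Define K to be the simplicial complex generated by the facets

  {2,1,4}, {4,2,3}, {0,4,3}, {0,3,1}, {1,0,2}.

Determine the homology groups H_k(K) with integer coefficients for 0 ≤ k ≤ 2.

Order the vertices as 0 < 1 < 2 < 3 < 4. Listing each simplex with vertices in this order, K has dimension 2 with simplices:

  0-simplices (5): [0], [1], [2], [3], [4]
  1-simplices (10): [0,1], [0,2], [0,3], [0,4], [1,2], [1,3], [1,4], [2,3], [2,4], [3,4]
  2-simplices (5): [0,1,2], [0,1,3], [0,3,4], [1,2,4], [2,3,4]

Hence C_0 ≅ Z^5, C_1 ≅ Z^10, C_2 ≅ Z^5.

The boundary map ∂_1: C_1 → C_0 is given by ∂[p,q] = [q] − [p].
The 5×10 boundary matrix has rank 4 and Smith normal form diag(1,1,1,1).

Boundary ∂_2: C_2 → C_1 sends each 2-simplex [p,q,r] to [q,r] − [p,r] + [p,q]. For instance
  ∂[0,1,2] = [1,2] − [0,2] + [0,1],
  ∂[2,3,4] = [3,4] − [2,4] + [2,3].
As a 10×5 matrix over Z this has rank 5, with invariant factors (1,1,1,1,1).

Now H_k = ker ∂_k / im ∂_{k+1}, so:

  H_0: rank C_0 − rank ∂_1 = 5 − 4 = 1, and the invariant factors of ∂_1 are all 1, so H_0 ≅ Z.
  H_1: rank ker ∂_1 − rank ∂_2 = (10 − 4) − 5 = 1, and the invariant factors of ∂_2 are all 1, so H_1 ≅ Z.
  H_2: rank ker ∂_2 − rank ∂_3 = (5 − 5) − 0 = 0, and there is no ∂_3, so H_2 ≅ 0.

H_0 = Z,  H_1 = Z,  H_2 = 0.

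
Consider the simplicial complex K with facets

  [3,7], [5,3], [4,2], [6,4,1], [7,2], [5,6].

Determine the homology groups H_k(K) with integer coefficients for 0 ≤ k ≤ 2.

K has 7 vertices, 8 edges, 1 triangle.
rank ∂_0 = 0, rank ∂_1 = 6 ⇒ b_0 = 7 − 0 − 6 = 1; all invariant factors of ∂_1 are 1 so no torsion. So H_0 ≅ Z.
rank ∂_1 = 6, rank ∂_2 = 1 ⇒ b_1 = 8 − 6 − 1 = 1; all invariant factors of ∂_2 are 1 so no torsion. So H_1 ≅ Z.
rank ∂_2 = 1, rank ∂_3 = 0 ⇒ b_2 = 1 − 1 − 0 = 0. So H_2 ≅ 0.

H_0 = Z,  H_1 = Z,  H_2 = 0.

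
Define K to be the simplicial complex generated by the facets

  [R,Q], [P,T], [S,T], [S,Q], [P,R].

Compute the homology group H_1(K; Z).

K has 5 vertices, 5 edges.
rank ∂_1 = 4, rank ∂_2 = 0 ⇒ b_1 = 5 − 4 − 0 = 1. So H_1 = Z.

H_1 = Z.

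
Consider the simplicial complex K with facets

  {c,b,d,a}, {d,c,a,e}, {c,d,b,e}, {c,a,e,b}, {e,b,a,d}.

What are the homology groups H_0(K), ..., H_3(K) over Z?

Order the vertices as a < b < c < d < e. Listing each simplex with vertices in this order, K has dimension 3 with simplices:

  0-simplices (5): a, b, c, d, e
  1-simplices (10): ab, ac, ad, ae, bc, bd, be, cd, ce, de
  2-simplices (10): abc, abd, abe, acd, ace, ade, bcd, bce, bde, cde
  3-simplices (5): abcd, abce, abde, acde, bcde

so the chain groups are C_0 ≅ Z^5, C_1 ≅ Z^10, C_2 ≅ Z^10, C_3 ≅ Z^5.

Boundary ∂_1: C_1 → C_0 is given by ∂[p,q] = [q] − [p]. For instance
  ∂ab = b − a.
As a 5×10 matrix over Z this has rank 4, with invariant factors (1,1,1,1).

∂_2: C_2 → C_1 sends each 2-simplex [p,q,r] to [q,r] − [p,r] + [p,q]. For instance
  ∂bde = de − be + bd,
  ∂bcd = cd − bd + bc.
As a 10×10 matrix over Z this has rank 6, with invariant factors (1,1,1,1,1,1).

Boundary ∂_3: C_3 → C_2 sends each 3-simplex σ to the alternating sum Σ_i (−1)^i (σ with its i-th vertex removed). For instance
  ∂abde = bde − ade + abe − abd,
  ∂abce = bce − ace + abe − abc.
The 10×5 boundary matrix has rank 4 and Smith normal form diag(1,1,1,1).

Computing H_k = (kernel of ∂_k) / (image of ∂_{k+1}):

  H_0: rank C_0 − rank ∂_1 = 5 − 4 = 1, and the invariant factors of ∂_1 are all 1, so H_0 = Z.
  H_1: rank ker ∂_1 − rank ∂_2 = (10 − 4) − 6 = 0, and the invariant factors of ∂_2 are all 1, so H_1 = 0.
  H_2: rank ker ∂_2 − rank ∂_3 = (10 − 6) − 4 = 0, and the invariant factors of ∂_3 are all 1, so H_2 = 0.
  H_3: rank ker ∂_3 − rank ∂_4 = (5 − 4) − 0 = 1, and there is no ∂_4, so H_3 = Z.

As a check, the Euler characteristic is 5 − 10 + 10 − 5 = 0, which agrees with 1 − 0 + 0 − 1 = 0.

H_0 ≅ Z,  H_1 = 0,  H_2 = 0,  H_3 ≅ Z.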